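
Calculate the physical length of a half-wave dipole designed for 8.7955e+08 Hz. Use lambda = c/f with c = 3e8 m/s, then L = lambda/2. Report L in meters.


lambda = c / f = 3.0000e+08 / 8.7955e+08 = 0.3410835 m
L = lambda / 2 = 0.3410835 / 2 = 0.1705 m

0.1705 m


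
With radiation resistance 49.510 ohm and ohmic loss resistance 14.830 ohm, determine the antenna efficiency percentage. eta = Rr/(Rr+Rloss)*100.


eta = 49.510 / (49.510 + 14.830) * 100 = 76.95%

76.95%


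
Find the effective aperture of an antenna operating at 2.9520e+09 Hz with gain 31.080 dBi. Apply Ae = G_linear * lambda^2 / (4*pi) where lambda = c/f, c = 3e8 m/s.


lambda = c / f = 3.0000e+08 / 2.9520e+09 = 0.1016260 m
G_linear = 10^(31.080/10) = 1282.331
Ae = G_linear * lambda^2 / (4*pi) = 1282.331 * 0.1016260^2 / (4*pi) = 1.054 m^2

1.054 m^2


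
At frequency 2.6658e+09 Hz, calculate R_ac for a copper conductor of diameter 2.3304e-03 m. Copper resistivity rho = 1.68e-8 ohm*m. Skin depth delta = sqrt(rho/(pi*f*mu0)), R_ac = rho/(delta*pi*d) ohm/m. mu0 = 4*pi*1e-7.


delta = sqrt(1.68e-8 / (pi * 2.6658e+09 * 4*pi*1e-7)) = 1.263459e-06 m
R_ac = 1.68e-8 / (1.263459e-06 * pi * 2.3304e-03) = 1.816 ohm/m

1.816 ohm/m


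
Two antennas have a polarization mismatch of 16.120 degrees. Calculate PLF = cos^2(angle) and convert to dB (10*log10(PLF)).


PLF_linear = cos^2(16.120 deg) = 0.9229105
PLF_dB = 10 * log10(0.9229105) = -0.3484 dB

-0.3484 dB


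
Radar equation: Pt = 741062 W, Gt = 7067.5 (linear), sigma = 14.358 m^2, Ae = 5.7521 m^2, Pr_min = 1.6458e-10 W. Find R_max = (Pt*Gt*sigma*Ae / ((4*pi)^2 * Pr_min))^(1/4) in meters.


R^4 = 741062*7067.5*14.358*5.7521 / ((4*pi)^2 * 1.6458e-10) = 1.664347e+19
R_max = 1.664347e+19^0.25 = 63872 m

63872 m


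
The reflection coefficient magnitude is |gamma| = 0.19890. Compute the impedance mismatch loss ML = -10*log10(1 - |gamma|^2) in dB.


ML = -10 * log10(1 - 0.19890^2) = -10 * log10(0.96043879) = 0.1753 dB

0.1753 dB


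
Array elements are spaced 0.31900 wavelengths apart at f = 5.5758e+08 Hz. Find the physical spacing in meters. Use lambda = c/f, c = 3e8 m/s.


lambda = c / f = 3.0000e+08 / 5.5758e+08 = 0.5380394 m
d = 0.31900 * 0.5380394 = 0.1716 m

0.1716 m


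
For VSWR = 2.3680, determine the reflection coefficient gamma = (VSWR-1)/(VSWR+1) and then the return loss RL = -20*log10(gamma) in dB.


gamma = (2.3680 - 1) / (2.3680 + 1) = 0.4061758
RL = -20 * log10(0.4061758) = 7.826 dB

7.826 dB


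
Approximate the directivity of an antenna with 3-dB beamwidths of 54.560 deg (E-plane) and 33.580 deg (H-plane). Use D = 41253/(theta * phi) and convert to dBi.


D_linear = 41253 / (54.560 * 33.580) = 22.51648
D_dBi = 10 * log10(22.51648) = 13.53 dBi

13.53 dBi


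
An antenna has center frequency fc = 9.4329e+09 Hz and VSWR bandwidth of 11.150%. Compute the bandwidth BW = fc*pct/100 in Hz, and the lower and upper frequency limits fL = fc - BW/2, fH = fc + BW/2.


BW = 9.4329e+09 * 11.150/100 = 1.051768e+09 Hz
fL = 9.4329e+09 - 1.051768e+09/2 = 8.907e+09 Hz
fH = 9.4329e+09 + 1.051768e+09/2 = 9.959e+09 Hz

BW=1.052e+09 Hz, fL=8.907e+09 Hz, fH=9.959e+09 Hz


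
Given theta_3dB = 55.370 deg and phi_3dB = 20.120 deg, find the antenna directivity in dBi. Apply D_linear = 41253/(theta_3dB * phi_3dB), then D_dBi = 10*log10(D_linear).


D_linear = 41253 / (55.370 * 20.120) = 37.02994
D_dBi = 10 * log10(37.02994) = 15.69 dBi

15.69 dBi


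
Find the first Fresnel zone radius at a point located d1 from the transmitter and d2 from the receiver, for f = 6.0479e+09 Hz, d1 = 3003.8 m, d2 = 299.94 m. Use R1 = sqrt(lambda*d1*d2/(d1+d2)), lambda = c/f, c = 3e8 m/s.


lambda = c / f = 3.0000e+08 / 6.0479e+09 = 0.04960399 m
R1 = sqrt(0.04960399 * 3003.8 * 299.94 / (3003.8 + 299.94)) = 3.678 m

3.678 m


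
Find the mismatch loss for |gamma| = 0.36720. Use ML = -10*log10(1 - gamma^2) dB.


ML = -10 * log10(1 - 0.36720^2) = -10 * log10(0.86516416) = 0.6290 dB

0.6290 dB


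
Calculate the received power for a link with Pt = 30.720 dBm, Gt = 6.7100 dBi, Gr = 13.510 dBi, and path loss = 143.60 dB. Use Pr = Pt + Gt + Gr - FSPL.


Pr = 30.720 + 6.7100 + 13.510 - 143.60 = -92.66 dBm

-92.66 dBm


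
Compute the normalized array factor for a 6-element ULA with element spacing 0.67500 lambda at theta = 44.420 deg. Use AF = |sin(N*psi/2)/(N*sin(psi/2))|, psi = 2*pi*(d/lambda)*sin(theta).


psi = 2*pi*0.67500*sin(44.420 deg) = 2.968435 rad
AF = |sin(6*2.968435/2) / (6*sin(2.968435/2))| = 0.08305

0.08305


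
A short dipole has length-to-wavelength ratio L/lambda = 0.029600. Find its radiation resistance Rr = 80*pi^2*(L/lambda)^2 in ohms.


Rr = 80 * pi^2 * (0.029600)^2 = 80 * 9.869604 * 8.761600e-04 = 0.6918 ohm

0.6918 ohm


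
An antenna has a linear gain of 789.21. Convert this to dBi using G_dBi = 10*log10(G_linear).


G_dBi = 10 * log10(789.21) = 28.97 dBi

28.97 dBi


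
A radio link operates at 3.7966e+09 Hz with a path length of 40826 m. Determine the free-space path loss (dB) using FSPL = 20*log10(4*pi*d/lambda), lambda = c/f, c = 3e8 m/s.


lambda = c / f = 3.0000e+08 / 3.7966e+09 = 0.07901807 m
FSPL = 20 * log10(4*pi*40826/0.07901807) = 136.2 dB

136.2 dB


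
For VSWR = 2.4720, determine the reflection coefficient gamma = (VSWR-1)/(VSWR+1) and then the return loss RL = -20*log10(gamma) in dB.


gamma = (2.4720 - 1) / (2.4720 + 1) = 0.4239631
RL = -20 * log10(0.4239631) = 7.453 dB

7.453 dB


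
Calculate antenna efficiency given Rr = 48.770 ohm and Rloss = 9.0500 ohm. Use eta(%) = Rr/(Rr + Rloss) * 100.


eta = 48.770 / (48.770 + 9.0500) * 100 = 84.35%

84.35%


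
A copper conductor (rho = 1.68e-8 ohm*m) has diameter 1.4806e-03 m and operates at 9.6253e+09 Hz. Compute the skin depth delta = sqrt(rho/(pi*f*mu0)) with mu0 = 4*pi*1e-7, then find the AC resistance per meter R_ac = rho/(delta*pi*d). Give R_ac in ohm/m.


delta = sqrt(1.68e-8 / (pi * 9.6253e+09 * 4*pi*1e-7)) = 6.649173e-07 m
R_ac = 1.68e-8 / (6.649173e-07 * pi * 1.4806e-03) = 5.432 ohm/m

5.432 ohm/m


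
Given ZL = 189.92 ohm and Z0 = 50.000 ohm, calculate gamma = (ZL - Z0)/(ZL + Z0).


gamma = (189.92 - 50.000) / (189.92 + 50.000) = 0.5832

0.5832


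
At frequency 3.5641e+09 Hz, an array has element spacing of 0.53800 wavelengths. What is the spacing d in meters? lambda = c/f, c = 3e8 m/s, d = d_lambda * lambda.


lambda = c / f = 3.0000e+08 / 3.5641e+09 = 0.08417272 m
d = 0.53800 * 0.08417272 = 0.04528 m

0.04528 m


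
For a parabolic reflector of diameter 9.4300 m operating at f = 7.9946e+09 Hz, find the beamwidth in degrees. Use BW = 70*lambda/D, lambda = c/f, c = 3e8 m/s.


lambda = c / f = 3.0000e+08 / 7.9946e+09 = 0.03752533 m
BW = 70 * 0.03752533 / 9.4300 = 0.2786 deg

0.2786 deg


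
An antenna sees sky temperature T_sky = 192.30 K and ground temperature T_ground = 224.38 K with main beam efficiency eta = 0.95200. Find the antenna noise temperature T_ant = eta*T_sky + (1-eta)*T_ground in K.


T_ant = 0.95200 * 192.30 + (1 - 0.95200) * 224.38 = 193.8 K

193.8 K


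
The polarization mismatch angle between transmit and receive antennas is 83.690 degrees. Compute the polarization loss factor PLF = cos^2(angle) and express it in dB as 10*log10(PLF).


PLF_linear = cos^2(83.690 deg) = 0.01207972
PLF_dB = 10 * log10(0.01207972) = -19.18 dB

-19.18 dB


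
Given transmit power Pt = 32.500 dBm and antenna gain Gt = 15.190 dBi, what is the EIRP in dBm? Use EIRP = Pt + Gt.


EIRP = Pt + Gt = 32.500 + 15.190 = 47.69 dBm

47.69 dBm


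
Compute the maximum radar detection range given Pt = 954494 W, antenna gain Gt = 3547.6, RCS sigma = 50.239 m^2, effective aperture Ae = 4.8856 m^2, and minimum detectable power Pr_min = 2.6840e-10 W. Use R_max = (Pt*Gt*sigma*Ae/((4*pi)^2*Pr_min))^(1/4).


R^4 = 954494*3547.6*50.239*4.8856 / ((4*pi)^2 * 2.6840e-10) = 1.960941e+19
R_max = 1.960941e+19^0.25 = 66545 m

66545 m


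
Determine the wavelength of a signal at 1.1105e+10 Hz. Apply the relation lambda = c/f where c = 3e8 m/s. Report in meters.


lambda = c / f = 3.0000e+08 / 1.1105e+10 = 0.02701 m

0.02701 m


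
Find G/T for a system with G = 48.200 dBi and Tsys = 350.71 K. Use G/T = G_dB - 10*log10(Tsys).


G/T = 48.200 - 10*log10(350.71) = 48.200 - 25.44948 = 22.75 dB/K

22.75 dB/K


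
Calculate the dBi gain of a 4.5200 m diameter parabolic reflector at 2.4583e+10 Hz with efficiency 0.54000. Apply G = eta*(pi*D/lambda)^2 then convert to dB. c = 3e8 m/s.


lambda = c / f = 3.0000e+08 / 2.4583e+10 = 0.01220356 m
G_linear = 0.54000 * (pi * 4.5200 / 0.01220356)^2 = 731134.5
G_dBi = 10 * log10(731134.5) = 58.64 dBi

58.64 dBi


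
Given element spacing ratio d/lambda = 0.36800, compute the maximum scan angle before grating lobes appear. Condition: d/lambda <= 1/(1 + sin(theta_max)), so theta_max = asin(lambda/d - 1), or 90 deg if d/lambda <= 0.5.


lambda/d - 1 = 1/0.36800 - 1 = 1.717391 >= 1
d/lambda <= 0.5, so the array can scan to endfire without grating lobes: theta_max = 90 deg

90 deg


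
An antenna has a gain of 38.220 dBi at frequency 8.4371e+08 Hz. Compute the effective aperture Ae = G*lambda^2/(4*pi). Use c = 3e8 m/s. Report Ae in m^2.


lambda = c / f = 3.0000e+08 / 8.4371e+08 = 0.3555724 m
G_linear = 10^(38.220/10) = 6637.431
Ae = G_linear * lambda^2 / (4*pi) = 6637.431 * 0.3555724^2 / (4*pi) = 66.78 m^2

66.78 m^2


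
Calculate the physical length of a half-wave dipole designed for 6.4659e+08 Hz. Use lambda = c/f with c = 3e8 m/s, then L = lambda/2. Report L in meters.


lambda = c / f = 3.0000e+08 / 6.4659e+08 = 0.4639725 m
L = lambda / 2 = 0.4639725 / 2 = 0.2320 m

0.2320 m


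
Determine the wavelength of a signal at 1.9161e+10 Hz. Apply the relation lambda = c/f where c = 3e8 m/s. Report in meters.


lambda = c / f = 3.0000e+08 / 1.9161e+10 = 0.01566 m

0.01566 m


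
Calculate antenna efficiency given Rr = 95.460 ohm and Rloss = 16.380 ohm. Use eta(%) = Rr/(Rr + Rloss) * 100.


eta = 95.460 / (95.460 + 16.380) * 100 = 85.35%

85.35%


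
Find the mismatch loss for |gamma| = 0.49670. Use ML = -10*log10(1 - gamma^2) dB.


ML = -10 * log10(1 - 0.49670^2) = -10 * log10(0.75328911) = 1.230 dB

1.230 dB


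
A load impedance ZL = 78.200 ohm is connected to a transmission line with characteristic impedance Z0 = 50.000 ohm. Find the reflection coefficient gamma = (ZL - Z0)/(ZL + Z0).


gamma = (78.200 - 50.000) / (78.200 + 50.000) = 0.2200

0.2200


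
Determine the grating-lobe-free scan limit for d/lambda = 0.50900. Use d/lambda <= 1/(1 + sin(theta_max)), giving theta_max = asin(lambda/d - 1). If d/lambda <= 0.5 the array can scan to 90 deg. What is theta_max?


lambda/d - 1 = 1/0.50900 - 1 = 0.9646365
theta_max = asin(0.9646365) = 74.72 deg

74.72 deg


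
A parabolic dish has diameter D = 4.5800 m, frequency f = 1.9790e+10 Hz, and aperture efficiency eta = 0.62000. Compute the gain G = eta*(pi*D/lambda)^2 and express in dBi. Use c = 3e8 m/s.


lambda = c / f = 3.0000e+08 / 1.9790e+10 = 0.01515917 m
G_linear = 0.62000 * (pi * 4.5800 / 0.01515917)^2 = 558562.2
G_dBi = 10 * log10(558562.2) = 57.47 dBi

57.47 dBi


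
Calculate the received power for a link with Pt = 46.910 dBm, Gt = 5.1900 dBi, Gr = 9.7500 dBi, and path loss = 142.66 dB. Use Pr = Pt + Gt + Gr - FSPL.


Pr = 46.910 + 5.1900 + 9.7500 - 142.66 = -80.81 dBm

-80.81 dBm


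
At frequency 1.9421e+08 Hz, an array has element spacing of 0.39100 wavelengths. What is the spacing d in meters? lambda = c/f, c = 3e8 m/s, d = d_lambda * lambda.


lambda = c / f = 3.0000e+08 / 1.9421e+08 = 1.544720 m
d = 0.39100 * 1.544720 = 0.6040 m

0.6040 m


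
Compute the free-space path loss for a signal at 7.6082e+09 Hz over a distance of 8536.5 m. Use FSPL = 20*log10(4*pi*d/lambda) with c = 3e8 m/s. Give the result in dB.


lambda = c / f = 3.0000e+08 / 7.6082e+09 = 0.03943114 m
FSPL = 20 * log10(4*pi*8536.5/0.03943114) = 128.7 dB

128.7 dB


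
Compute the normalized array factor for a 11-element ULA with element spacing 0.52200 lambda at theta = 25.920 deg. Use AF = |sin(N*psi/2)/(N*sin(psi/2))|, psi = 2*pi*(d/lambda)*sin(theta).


psi = 2*pi*0.52200*sin(25.920 deg) = 1.433662 rad
AF = |sin(11*1.433662/2) / (11*sin(1.433662/2))| = 0.1383

0.1383


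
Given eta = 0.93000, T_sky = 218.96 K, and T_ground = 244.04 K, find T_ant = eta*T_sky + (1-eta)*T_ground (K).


T_ant = 0.93000 * 218.96 + (1 - 0.93000) * 244.04 = 220.7 K

220.7 K


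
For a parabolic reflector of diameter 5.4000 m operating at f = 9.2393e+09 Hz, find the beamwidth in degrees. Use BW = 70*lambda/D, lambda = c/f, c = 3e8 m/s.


lambda = c / f = 3.0000e+08 / 9.2393e+09 = 0.03246999 m
BW = 70 * 0.03246999 / 5.4000 = 0.4209 deg

0.4209 deg


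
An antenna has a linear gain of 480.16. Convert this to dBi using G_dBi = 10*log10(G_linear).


G_dBi = 10 * log10(480.16) = 26.81 dBi

26.81 dBi


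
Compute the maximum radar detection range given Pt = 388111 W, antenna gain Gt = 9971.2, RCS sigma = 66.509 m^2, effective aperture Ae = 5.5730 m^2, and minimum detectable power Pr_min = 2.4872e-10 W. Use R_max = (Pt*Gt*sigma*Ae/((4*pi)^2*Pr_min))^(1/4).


R^4 = 388111*9971.2*66.509*5.5730 / ((4*pi)^2 * 2.4872e-10) = 3.652098e+19
R_max = 3.652098e+19^0.25 = 77738 m

77738 m


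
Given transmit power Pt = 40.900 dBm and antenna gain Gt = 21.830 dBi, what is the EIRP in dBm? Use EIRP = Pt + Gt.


EIRP = Pt + Gt = 40.900 + 21.830 = 62.73 dBm

62.73 dBm


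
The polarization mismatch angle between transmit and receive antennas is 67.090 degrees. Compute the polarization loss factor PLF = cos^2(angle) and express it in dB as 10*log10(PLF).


PLF_linear = cos^2(67.090 deg) = 0.1515426
PLF_dB = 10 * log10(0.1515426) = -8.195 dB

-8.195 dB


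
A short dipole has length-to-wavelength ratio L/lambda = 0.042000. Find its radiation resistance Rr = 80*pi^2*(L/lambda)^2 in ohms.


Rr = 80 * pi^2 * (0.042000)^2 = 80 * 9.869604 * 1.764000e-03 = 1.393 ohm

1.393 ohm


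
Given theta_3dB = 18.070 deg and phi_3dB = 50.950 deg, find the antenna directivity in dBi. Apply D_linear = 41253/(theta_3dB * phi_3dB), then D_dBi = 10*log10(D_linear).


D_linear = 41253 / (18.070 * 50.950) = 44.80776
D_dBi = 10 * log10(44.80776) = 16.51 dBi

16.51 dBi


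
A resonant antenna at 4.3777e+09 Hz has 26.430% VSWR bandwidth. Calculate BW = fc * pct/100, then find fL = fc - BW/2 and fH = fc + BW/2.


BW = 4.3777e+09 * 26.430/100 = 1.157026e+09 Hz
fL = 4.3777e+09 - 1.157026e+09/2 = 3.799e+09 Hz
fH = 4.3777e+09 + 1.157026e+09/2 = 4.956e+09 Hz

BW=1.157e+09 Hz, fL=3.799e+09 Hz, fH=4.956e+09 Hz


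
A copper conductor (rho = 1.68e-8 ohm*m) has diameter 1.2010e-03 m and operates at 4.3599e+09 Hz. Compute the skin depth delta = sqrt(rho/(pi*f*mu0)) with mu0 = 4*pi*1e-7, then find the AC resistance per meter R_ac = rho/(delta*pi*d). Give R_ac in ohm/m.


delta = sqrt(1.68e-8 / (pi * 4.3599e+09 * 4*pi*1e-7)) = 9.879535e-07 m
R_ac = 1.68e-8 / (9.879535e-07 * pi * 1.2010e-03) = 4.507 ohm/m

4.507 ohm/m


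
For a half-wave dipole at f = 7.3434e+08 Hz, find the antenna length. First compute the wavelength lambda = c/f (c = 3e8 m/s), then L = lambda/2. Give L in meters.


lambda = c / f = 3.0000e+08 / 7.3434e+08 = 0.4085301 m
L = lambda / 2 = 0.4085301 / 2 = 0.2043 m

0.2043 m


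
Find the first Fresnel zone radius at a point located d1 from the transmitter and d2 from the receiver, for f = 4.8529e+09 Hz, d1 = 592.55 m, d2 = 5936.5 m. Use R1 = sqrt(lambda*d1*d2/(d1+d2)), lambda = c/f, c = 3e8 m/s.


lambda = c / f = 3.0000e+08 / 4.8529e+09 = 0.06181871 m
R1 = sqrt(0.06181871 * 592.55 * 5936.5 / (592.55 + 5936.5)) = 5.771 m

5.771 m


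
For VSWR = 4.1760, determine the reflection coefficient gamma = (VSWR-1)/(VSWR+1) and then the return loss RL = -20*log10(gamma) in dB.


gamma = (4.1760 - 1) / (4.1760 + 1) = 0.6136012
RL = -20 * log10(0.6136012) = 4.242 dB

4.242 dB


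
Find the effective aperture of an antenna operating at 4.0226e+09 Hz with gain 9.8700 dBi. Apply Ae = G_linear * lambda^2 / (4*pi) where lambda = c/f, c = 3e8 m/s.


lambda = c / f = 3.0000e+08 / 4.0226e+09 = 0.07457863 m
G_linear = 10^(9.8700/10) = 9.705100
Ae = G_linear * lambda^2 / (4*pi) = 9.705100 * 0.07457863^2 / (4*pi) = 4.296e-03 m^2

4.296e-03 m^2


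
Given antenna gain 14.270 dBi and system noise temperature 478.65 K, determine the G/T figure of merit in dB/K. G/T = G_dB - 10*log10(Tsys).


G/T = 14.270 - 10*log10(478.65) = 14.270 - 26.80018 = -12.53 dB/K

-12.53 dB/K


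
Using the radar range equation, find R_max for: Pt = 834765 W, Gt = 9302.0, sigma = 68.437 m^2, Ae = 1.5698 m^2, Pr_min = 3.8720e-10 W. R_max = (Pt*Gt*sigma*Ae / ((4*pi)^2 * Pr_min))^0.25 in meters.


R^4 = 834765*9302.0*68.437*1.5698 / ((4*pi)^2 * 3.8720e-10) = 1.364334e+19
R_max = 1.364334e+19^0.25 = 60776 m

60776 m


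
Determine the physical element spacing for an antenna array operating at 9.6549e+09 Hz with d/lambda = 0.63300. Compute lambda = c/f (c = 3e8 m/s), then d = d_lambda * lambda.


lambda = c / f = 3.0000e+08 / 9.6549e+09 = 0.03107231 m
d = 0.63300 * 0.03107231 = 0.01967 m

0.01967 m


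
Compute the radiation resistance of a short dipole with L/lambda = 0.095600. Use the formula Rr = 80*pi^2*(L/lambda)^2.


Rr = 80 * pi^2 * (0.095600)^2 = 80 * 9.869604 * 9.139360e-03 = 7.216 ohm

7.216 ohm


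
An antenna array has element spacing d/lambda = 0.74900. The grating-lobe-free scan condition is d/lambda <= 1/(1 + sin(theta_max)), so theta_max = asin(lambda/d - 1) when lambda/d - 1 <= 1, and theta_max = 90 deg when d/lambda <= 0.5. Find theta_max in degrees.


lambda/d - 1 = 1/0.74900 - 1 = 0.3351135
theta_max = asin(0.3351135) = 19.58 deg

19.58 deg


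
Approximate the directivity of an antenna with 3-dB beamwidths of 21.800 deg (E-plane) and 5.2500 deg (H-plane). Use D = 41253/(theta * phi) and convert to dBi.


D_linear = 41253 / (21.800 * 5.2500) = 360.4456
D_dBi = 10 * log10(360.4456) = 25.57 dBi

25.57 dBi


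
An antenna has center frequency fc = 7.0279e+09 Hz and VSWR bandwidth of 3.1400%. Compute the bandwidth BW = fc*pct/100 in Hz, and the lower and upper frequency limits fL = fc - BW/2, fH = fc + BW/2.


BW = 7.0279e+09 * 3.1400/100 = 2.206761e+08 Hz
fL = 7.0279e+09 - 2.206761e+08/2 = 6.918e+09 Hz
fH = 7.0279e+09 + 2.206761e+08/2 = 7.138e+09 Hz

BW=2.207e+08 Hz, fL=6.918e+09 Hz, fH=7.138e+09 Hz


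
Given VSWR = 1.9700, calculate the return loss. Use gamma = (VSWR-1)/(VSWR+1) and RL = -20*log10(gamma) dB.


gamma = (1.9700 - 1) / (1.9700 + 1) = 0.3265993
RL = -20 * log10(0.3265993) = 9.720 dB

9.720 dB


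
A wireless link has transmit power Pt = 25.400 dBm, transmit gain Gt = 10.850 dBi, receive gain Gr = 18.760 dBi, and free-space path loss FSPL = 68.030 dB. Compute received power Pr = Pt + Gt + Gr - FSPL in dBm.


Pr = 25.400 + 10.850 + 18.760 - 68.030 = -13.02 dBm

-13.02 dBm


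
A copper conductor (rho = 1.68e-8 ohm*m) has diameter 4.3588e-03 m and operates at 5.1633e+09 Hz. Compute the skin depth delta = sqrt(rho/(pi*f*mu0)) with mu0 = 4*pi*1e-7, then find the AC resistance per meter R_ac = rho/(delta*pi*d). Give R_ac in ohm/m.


delta = sqrt(1.68e-8 / (pi * 5.1633e+09 * 4*pi*1e-7)) = 9.078437e-07 m
R_ac = 1.68e-8 / (9.078437e-07 * pi * 4.3588e-03) = 1.351 ohm/m

1.351 ohm/m


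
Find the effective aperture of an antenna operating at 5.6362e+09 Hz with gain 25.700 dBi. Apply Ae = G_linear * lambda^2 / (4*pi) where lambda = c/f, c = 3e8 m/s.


lambda = c / f = 3.0000e+08 / 5.6362e+09 = 0.05322735 m
G_linear = 10^(25.700/10) = 371.5352
Ae = G_linear * lambda^2 / (4*pi) = 371.5352 * 0.05322735^2 / (4*pi) = 0.08376 m^2

0.08376 m^2


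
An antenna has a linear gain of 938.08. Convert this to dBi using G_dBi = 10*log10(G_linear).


G_dBi = 10 * log10(938.08) = 29.72 dBi

29.72 dBi


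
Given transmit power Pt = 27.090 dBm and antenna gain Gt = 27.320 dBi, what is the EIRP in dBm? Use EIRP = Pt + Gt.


EIRP = Pt + Gt = 27.090 + 27.320 = 54.41 dBm

54.41 dBm


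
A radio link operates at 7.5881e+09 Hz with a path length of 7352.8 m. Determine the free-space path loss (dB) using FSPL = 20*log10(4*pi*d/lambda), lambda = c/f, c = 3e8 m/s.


lambda = c / f = 3.0000e+08 / 7.5881e+09 = 0.03953559 m
FSPL = 20 * log10(4*pi*7352.8/0.03953559) = 127.4 dB

127.4 dB


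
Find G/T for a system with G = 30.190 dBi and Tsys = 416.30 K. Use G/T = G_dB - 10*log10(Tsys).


G/T = 30.190 - 10*log10(416.30) = 30.190 - 26.19406 = 3.996 dB/K

3.996 dB/K


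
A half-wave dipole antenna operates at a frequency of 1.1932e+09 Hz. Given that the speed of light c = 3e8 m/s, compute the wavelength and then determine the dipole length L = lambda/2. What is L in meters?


lambda = c / f = 3.0000e+08 / 1.1932e+09 = 0.2514247 m
L = lambda / 2 = 0.2514247 / 2 = 0.1257 m

0.1257 m


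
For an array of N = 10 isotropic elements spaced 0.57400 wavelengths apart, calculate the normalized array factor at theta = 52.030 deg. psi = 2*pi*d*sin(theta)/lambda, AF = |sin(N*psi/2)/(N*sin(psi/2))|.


psi = 2*pi*0.57400*sin(52.030 deg) = 2.843161 rad
AF = |sin(10*2.843161/2) / (10*sin(2.843161/2))| = 0.1008

0.1008


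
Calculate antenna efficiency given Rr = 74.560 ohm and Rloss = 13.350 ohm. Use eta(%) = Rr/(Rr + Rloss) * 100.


eta = 74.560 / (74.560 + 13.350) * 100 = 84.81%

84.81%


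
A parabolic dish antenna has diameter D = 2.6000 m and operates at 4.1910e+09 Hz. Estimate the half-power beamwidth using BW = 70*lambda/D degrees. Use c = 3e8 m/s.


lambda = c / f = 3.0000e+08 / 4.1910e+09 = 0.07158196 m
BW = 70 * 0.07158196 / 2.6000 = 1.927 deg

1.927 deg


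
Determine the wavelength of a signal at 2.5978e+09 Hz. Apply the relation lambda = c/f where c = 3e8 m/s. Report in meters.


lambda = c / f = 3.0000e+08 / 2.5978e+09 = 0.1155 m

0.1155 m


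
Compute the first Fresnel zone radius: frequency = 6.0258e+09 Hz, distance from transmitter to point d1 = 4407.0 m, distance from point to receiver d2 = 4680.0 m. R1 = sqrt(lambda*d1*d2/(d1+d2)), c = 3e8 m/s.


lambda = c / f = 3.0000e+08 / 6.0258e+09 = 0.04978592 m
R1 = sqrt(0.04978592 * 4407.0 * 4680.0 / (4407.0 + 4680.0)) = 10.63 m

10.63 m


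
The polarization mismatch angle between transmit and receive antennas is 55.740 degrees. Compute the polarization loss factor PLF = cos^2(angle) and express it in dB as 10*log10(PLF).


PLF_linear = cos^2(55.740 deg) = 0.3169118
PLF_dB = 10 * log10(0.3169118) = -4.991 dB

-4.991 dB


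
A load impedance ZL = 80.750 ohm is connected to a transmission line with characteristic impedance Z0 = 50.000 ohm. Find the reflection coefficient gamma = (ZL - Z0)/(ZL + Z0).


gamma = (80.750 - 50.000) / (80.750 + 50.000) = 0.2352

0.2352


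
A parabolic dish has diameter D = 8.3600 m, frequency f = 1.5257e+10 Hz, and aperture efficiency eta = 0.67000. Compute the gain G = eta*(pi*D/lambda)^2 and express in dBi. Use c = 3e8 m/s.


lambda = c / f = 3.0000e+08 / 1.5257e+10 = 0.01966311 m
G_linear = 0.67000 * (pi * 8.3600 / 0.01966311)^2 = 1.195316e+06
G_dBi = 10 * log10(1.195316e+06) = 60.77 dBi

60.77 dBi


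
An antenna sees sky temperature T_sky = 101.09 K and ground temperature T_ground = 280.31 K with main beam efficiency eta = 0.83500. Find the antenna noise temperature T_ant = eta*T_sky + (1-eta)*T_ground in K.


T_ant = 0.83500 * 101.09 + (1 - 0.83500) * 280.31 = 130.7 K

130.7 K


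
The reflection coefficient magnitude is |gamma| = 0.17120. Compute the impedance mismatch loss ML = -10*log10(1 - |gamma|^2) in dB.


ML = -10 * log10(1 - 0.17120^2) = -10 * log10(0.97069056) = 0.1292 dB

0.1292 dB


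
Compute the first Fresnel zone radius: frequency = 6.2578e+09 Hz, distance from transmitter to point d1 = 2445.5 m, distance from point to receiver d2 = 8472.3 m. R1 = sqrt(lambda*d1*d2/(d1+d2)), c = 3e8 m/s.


lambda = c / f = 3.0000e+08 / 6.2578e+09 = 0.04794017 m
R1 = sqrt(0.04794017 * 2445.5 * 8472.3 / (2445.5 + 8472.3)) = 9.538 m

9.538 m


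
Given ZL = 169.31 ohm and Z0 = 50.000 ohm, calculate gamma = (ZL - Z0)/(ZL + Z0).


gamma = (169.31 - 50.000) / (169.31 + 50.000) = 0.5440

0.5440


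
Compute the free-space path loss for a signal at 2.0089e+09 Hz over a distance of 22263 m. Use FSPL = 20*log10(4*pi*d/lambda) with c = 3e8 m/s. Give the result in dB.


lambda = c / f = 3.0000e+08 / 2.0089e+09 = 0.1493355 m
FSPL = 20 * log10(4*pi*22263/0.1493355) = 125.5 dB

125.5 dB


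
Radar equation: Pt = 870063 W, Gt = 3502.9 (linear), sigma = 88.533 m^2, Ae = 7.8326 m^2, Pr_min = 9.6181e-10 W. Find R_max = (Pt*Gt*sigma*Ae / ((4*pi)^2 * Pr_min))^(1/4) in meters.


R^4 = 870063*3502.9*88.533*7.8326 / ((4*pi)^2 * 9.6181e-10) = 1.391491e+19
R_max = 1.391491e+19^0.25 = 61076 m

61076 m


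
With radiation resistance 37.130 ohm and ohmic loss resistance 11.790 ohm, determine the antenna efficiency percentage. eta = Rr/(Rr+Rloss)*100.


eta = 37.130 / (37.130 + 11.790) * 100 = 75.90%

75.90%


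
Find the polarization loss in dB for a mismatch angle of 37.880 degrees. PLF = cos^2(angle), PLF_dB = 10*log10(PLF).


PLF_linear = cos^2(37.880 deg) = 0.6229921
PLF_dB = 10 * log10(0.6229921) = -2.055 dB

-2.055 dB


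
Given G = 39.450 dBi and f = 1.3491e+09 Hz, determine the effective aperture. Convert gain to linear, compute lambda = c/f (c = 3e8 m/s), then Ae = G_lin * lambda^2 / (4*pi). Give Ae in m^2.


lambda = c / f = 3.0000e+08 / 1.3491e+09 = 0.2223705 m
G_linear = 10^(39.450/10) = 8810.489
Ae = G_linear * lambda^2 / (4*pi) = 8810.489 * 0.2223705^2 / (4*pi) = 34.67 m^2

34.67 m^2


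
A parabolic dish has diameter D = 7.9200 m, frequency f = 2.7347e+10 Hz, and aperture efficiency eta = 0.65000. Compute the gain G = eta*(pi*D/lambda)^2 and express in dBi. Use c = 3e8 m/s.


lambda = c / f = 3.0000e+08 / 2.7347e+10 = 0.01097012 m
G_linear = 0.65000 * (pi * 7.9200 / 0.01097012)^2 = 3.343803e+06
G_dBi = 10 * log10(3.343803e+06) = 65.24 dBi

65.24 dBi


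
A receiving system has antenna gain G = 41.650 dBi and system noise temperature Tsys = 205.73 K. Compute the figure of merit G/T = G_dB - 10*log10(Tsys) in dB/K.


G/T = 41.650 - 10*log10(205.73) = 41.650 - 23.13298 = 18.52 dB/K

18.52 dB/K


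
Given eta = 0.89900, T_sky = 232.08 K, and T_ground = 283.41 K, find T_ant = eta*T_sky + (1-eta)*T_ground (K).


T_ant = 0.89900 * 232.08 + (1 - 0.89900) * 283.41 = 237.3 K

237.3 K


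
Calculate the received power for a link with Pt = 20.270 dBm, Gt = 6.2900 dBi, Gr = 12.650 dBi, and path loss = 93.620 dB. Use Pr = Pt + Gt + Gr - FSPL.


Pr = 20.270 + 6.2900 + 12.650 - 93.620 = -54.41 dBm

-54.41 dBm


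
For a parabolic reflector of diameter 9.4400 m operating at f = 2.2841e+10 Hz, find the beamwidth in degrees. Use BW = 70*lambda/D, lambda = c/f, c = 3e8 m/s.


lambda = c / f = 3.0000e+08 / 2.2841e+10 = 0.01313428 m
BW = 70 * 0.01313428 / 9.4400 = 0.09739 deg

0.09739 deg


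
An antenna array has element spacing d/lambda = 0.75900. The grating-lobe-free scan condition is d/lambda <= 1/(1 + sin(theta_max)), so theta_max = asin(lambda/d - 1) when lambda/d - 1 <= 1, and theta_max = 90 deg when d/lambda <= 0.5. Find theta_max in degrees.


lambda/d - 1 = 1/0.75900 - 1 = 0.3175231
theta_max = asin(0.3175231) = 18.51 deg

18.51 deg


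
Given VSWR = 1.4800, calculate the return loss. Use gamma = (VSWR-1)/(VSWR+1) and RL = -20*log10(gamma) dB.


gamma = (1.4800 - 1) / (1.4800 + 1) = 0.1935484
RL = -20 * log10(0.1935484) = 14.26 dB

14.26 dB


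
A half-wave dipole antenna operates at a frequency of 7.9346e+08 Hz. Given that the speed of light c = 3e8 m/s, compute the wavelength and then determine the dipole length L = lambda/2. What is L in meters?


lambda = c / f = 3.0000e+08 / 7.9346e+08 = 0.3780909 m
L = lambda / 2 = 0.3780909 / 2 = 0.1890 m

0.1890 m


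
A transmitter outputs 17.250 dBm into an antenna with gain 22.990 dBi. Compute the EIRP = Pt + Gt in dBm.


EIRP = Pt + Gt = 17.250 + 22.990 = 40.24 dBm

40.24 dBm


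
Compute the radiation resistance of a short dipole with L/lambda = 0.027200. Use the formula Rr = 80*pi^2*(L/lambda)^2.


Rr = 80 * pi^2 * (0.027200)^2 = 80 * 9.869604 * 7.398400e-04 = 0.5842 ohm

0.5842 ohm


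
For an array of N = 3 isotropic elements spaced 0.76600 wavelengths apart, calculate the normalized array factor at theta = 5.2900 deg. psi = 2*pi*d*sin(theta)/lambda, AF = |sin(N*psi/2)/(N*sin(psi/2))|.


psi = 2*pi*0.76600*sin(5.2900 deg) = 0.4437358 rad
AF = |sin(3*0.4437358/2) / (3*sin(0.4437358/2))| = 0.9354

0.9354


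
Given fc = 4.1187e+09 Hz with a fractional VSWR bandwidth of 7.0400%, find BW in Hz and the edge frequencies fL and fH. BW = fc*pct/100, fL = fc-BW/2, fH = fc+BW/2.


BW = 4.1187e+09 * 7.0400/100 = 2.899565e+08 Hz
fL = 4.1187e+09 - 2.899565e+08/2 = 3.974e+09 Hz
fH = 4.1187e+09 + 2.899565e+08/2 = 4.264e+09 Hz

BW=2.900e+08 Hz, fL=3.974e+09 Hz, fH=4.264e+09 Hz


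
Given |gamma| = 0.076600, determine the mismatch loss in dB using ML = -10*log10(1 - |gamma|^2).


ML = -10 * log10(1 - 0.076600^2) = -10 * log10(0.99413244) = 0.02556 dB

0.02556 dB


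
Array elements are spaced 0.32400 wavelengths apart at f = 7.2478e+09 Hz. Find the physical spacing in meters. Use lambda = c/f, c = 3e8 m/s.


lambda = c / f = 3.0000e+08 / 7.2478e+09 = 0.04139187 m
d = 0.32400 * 0.04139187 = 0.01341 m

0.01341 m


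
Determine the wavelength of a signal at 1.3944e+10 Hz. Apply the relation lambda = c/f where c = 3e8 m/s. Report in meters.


lambda = c / f = 3.0000e+08 / 1.3944e+10 = 0.02151 m

0.02151 m


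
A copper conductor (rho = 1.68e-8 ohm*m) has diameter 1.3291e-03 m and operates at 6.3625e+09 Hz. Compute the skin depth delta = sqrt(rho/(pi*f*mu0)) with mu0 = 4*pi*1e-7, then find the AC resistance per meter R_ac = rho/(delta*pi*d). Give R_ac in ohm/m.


delta = sqrt(1.68e-8 / (pi * 6.3625e+09 * 4*pi*1e-7)) = 8.178259e-07 m
R_ac = 1.68e-8 / (8.178259e-07 * pi * 1.3291e-03) = 4.920 ohm/m

4.920 ohm/m


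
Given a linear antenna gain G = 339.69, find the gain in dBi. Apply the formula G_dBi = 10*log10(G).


G_dBi = 10 * log10(339.69) = 25.31 dBi

25.31 dBi


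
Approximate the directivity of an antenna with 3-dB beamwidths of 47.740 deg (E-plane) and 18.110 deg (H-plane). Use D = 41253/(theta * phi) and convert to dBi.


D_linear = 41253 / (47.740 * 18.110) = 47.71497
D_dBi = 10 * log10(47.71497) = 16.79 dBi

16.79 dBi


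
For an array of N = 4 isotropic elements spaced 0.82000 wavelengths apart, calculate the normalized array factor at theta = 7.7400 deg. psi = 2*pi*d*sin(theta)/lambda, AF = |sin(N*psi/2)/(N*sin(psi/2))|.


psi = 2*pi*0.82000*sin(7.7400 deg) = 0.6938895 rad
AF = |sin(4*0.6938895/2) / (4*sin(0.6938895/2))| = 0.7230

0.7230


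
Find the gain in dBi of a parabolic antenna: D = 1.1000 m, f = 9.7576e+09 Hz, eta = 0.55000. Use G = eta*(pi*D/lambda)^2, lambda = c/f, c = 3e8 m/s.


lambda = c / f = 3.0000e+08 / 9.7576e+09 = 0.03074527 m
G_linear = 0.55000 * (pi * 1.1000 / 0.03074527)^2 = 6948.502
G_dBi = 10 * log10(6948.502) = 38.42 dBi

38.42 dBi


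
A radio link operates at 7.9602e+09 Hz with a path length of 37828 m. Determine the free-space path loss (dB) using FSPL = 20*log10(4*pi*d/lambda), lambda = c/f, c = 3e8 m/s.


lambda = c / f = 3.0000e+08 / 7.9602e+09 = 0.03768750 m
FSPL = 20 * log10(4*pi*37828/0.03768750) = 142.0 dB

142.0 dB


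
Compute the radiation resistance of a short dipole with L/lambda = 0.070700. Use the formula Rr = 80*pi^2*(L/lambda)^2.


Rr = 80 * pi^2 * (0.070700)^2 = 80 * 9.869604 * 4.998490e-03 = 3.947 ohm

3.947 ohm


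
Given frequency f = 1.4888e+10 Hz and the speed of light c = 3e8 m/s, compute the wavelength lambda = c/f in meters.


lambda = c / f = 3.0000e+08 / 1.4888e+10 = 0.02015 m

0.02015 m


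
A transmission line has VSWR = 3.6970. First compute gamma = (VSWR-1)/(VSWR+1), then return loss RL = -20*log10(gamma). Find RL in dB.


gamma = (3.6970 - 1) / (3.6970 + 1) = 0.5741963
RL = -20 * log10(0.5741963) = 4.819 dB

4.819 dB


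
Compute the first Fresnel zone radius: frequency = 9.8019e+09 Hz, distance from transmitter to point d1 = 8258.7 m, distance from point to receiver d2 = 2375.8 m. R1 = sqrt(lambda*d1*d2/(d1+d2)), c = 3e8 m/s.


lambda = c / f = 3.0000e+08 / 9.8019e+09 = 0.03060631 m
R1 = sqrt(0.03060631 * 8258.7 * 2375.8 / (8258.7 + 2375.8)) = 7.515 m

7.515 m


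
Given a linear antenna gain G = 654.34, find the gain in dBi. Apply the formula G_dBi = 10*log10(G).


G_dBi = 10 * log10(654.34) = 28.16 dBi

28.16 dBi


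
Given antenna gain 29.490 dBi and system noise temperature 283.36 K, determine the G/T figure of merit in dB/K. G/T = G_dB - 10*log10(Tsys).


G/T = 29.490 - 10*log10(283.36) = 29.490 - 24.52339 = 4.967 dB/K

4.967 dB/K


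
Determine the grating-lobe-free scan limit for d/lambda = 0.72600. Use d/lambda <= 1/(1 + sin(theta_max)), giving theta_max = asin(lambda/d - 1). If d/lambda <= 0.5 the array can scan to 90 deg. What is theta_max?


lambda/d - 1 = 1/0.72600 - 1 = 0.3774105
theta_max = asin(0.3774105) = 22.17 deg

22.17 deg


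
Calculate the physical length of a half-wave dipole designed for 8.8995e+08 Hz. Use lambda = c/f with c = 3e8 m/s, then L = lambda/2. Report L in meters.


lambda = c / f = 3.0000e+08 / 8.8995e+08 = 0.3370976 m
L = lambda / 2 = 0.3370976 / 2 = 0.1685 m

0.1685 m


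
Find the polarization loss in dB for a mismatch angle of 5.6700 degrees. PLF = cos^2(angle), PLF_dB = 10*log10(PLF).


PLF_linear = cos^2(5.6700 deg) = 0.9902388
PLF_dB = 10 * log10(0.9902388) = -0.04260 dB

-0.04260 dB


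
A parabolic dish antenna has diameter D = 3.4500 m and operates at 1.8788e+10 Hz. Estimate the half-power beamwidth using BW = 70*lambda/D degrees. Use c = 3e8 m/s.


lambda = c / f = 3.0000e+08 / 1.8788e+10 = 0.01596764 m
BW = 70 * 0.01596764 / 3.4500 = 0.3240 deg

0.3240 deg


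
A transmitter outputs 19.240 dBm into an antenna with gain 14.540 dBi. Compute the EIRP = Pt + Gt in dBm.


EIRP = Pt + Gt = 19.240 + 14.540 = 33.78 dBm

33.78 dBm


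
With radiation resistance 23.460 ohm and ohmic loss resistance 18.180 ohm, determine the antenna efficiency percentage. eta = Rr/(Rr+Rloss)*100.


eta = 23.460 / (23.460 + 18.180) * 100 = 56.34%

56.34%


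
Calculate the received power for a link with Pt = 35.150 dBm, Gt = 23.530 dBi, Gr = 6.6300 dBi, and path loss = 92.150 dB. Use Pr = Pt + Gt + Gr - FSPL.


Pr = 35.150 + 23.530 + 6.6300 - 92.150 = -26.84 dBm

-26.84 dBm


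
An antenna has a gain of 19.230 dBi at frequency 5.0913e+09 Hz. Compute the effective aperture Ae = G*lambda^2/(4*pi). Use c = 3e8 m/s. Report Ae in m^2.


lambda = c / f = 3.0000e+08 / 5.0913e+09 = 0.05892405 m
G_linear = 10^(19.230/10) = 83.75293
Ae = G_linear * lambda^2 / (4*pi) = 83.75293 * 0.05892405^2 / (4*pi) = 0.02314 m^2

0.02314 m^2


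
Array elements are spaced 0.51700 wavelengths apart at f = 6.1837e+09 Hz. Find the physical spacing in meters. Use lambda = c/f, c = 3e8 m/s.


lambda = c / f = 3.0000e+08 / 6.1837e+09 = 0.04851464 m
d = 0.51700 * 0.04851464 = 0.02508 m

0.02508 m


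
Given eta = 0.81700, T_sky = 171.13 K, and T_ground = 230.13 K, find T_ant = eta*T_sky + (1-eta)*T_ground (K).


T_ant = 0.81700 * 171.13 + (1 - 0.81700) * 230.13 = 181.9 K

181.9 K


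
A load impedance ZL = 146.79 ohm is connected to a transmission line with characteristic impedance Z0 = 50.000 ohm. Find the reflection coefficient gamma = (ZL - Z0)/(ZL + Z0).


gamma = (146.79 - 50.000) / (146.79 + 50.000) = 0.4918

0.4918


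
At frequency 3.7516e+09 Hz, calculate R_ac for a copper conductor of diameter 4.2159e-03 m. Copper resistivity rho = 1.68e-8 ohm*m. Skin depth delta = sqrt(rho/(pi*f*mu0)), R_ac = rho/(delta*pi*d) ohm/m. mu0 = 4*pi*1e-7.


delta = sqrt(1.68e-8 / (pi * 3.7516e+09 * 4*pi*1e-7)) = 1.065041e-06 m
R_ac = 1.68e-8 / (1.065041e-06 * pi * 4.2159e-03) = 1.191 ohm/m

1.191 ohm/m


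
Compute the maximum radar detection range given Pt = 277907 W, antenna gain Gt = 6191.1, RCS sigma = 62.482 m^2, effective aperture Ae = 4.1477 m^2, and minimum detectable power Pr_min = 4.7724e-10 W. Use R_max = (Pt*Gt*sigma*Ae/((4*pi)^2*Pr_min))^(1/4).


R^4 = 277907*6191.1*62.482*4.1477 / ((4*pi)^2 * 4.7724e-10) = 5.916611e+18
R_max = 5.916611e+18^0.25 = 49319 m

49319 m


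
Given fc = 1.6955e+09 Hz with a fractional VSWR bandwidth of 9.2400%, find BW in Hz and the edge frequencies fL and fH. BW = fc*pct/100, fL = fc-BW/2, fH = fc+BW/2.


BW = 1.6955e+09 * 9.2400/100 = 1.566642e+08 Hz
fL = 1.6955e+09 - 1.566642e+08/2 = 1.617e+09 Hz
fH = 1.6955e+09 + 1.566642e+08/2 = 1.774e+09 Hz

BW=1.567e+08 Hz, fL=1.617e+09 Hz, fH=1.774e+09 Hz


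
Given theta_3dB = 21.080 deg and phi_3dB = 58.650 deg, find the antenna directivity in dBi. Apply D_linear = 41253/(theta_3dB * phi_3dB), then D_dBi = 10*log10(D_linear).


D_linear = 41253 / (21.080 * 58.650) = 33.36698
D_dBi = 10 * log10(33.36698) = 15.23 dBi

15.23 dBi


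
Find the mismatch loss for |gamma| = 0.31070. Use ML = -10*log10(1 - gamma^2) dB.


ML = -10 * log10(1 - 0.31070^2) = -10 * log10(0.90346551) = 0.4409 dB

0.4409 dB


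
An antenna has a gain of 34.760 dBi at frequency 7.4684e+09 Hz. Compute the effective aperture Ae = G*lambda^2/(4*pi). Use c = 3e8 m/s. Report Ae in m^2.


lambda = c / f = 3.0000e+08 / 7.4684e+09 = 0.04016925 m
G_linear = 10^(34.760/10) = 2992.265
Ae = G_linear * lambda^2 / (4*pi) = 2992.265 * 0.04016925^2 / (4*pi) = 0.3842 m^2

0.3842 m^2


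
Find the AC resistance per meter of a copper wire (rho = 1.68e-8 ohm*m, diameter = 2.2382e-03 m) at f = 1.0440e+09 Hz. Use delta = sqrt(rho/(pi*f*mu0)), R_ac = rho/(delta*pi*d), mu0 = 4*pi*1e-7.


delta = sqrt(1.68e-8 / (pi * 1.0440e+09 * 4*pi*1e-7)) = 2.018945e-06 m
R_ac = 1.68e-8 / (2.018945e-06 * pi * 2.2382e-03) = 1.183 ohm/m

1.183 ohm/m


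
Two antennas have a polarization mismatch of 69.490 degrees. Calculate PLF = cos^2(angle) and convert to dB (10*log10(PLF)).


PLF_linear = cos^2(69.490 deg) = 0.1227597
PLF_dB = 10 * log10(0.1227597) = -9.109 dB

-9.109 dB


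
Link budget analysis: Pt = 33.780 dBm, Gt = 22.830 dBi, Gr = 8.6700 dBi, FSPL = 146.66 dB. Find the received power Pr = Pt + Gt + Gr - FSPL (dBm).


Pr = 33.780 + 22.830 + 8.6700 - 146.66 = -81.38 dBm

-81.38 dBm


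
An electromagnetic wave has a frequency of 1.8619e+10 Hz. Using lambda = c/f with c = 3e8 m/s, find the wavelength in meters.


lambda = c / f = 3.0000e+08 / 1.8619e+10 = 0.01611 m

0.01611 m


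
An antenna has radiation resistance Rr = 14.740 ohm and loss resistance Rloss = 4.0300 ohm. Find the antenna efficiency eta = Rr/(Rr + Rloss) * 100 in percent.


eta = 14.740 / (14.740 + 4.0300) * 100 = 78.53%

78.53%


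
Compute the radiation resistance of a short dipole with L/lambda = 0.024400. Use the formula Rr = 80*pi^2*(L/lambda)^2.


Rr = 80 * pi^2 * (0.024400)^2 = 80 * 9.869604 * 5.953600e-04 = 0.4701 ohm

0.4701 ohm


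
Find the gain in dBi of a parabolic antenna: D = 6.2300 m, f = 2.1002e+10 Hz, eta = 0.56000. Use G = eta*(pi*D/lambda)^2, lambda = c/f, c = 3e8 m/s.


lambda = c / f = 3.0000e+08 / 2.1002e+10 = 0.01428435 m
G_linear = 0.56000 * (pi * 6.2300 / 0.01428435)^2 = 1.051339e+06
G_dBi = 10 * log10(1.051339e+06) = 60.22 dBi

60.22 dBi


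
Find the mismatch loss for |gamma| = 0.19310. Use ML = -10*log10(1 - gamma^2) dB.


ML = -10 * log10(1 - 0.19310^2) = -10 * log10(0.96271239) = 0.1650 dB

0.1650 dB


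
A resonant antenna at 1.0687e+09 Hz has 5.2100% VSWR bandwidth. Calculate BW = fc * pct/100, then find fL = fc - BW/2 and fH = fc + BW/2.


BW = 1.0687e+09 * 5.2100/100 = 5.567927e+07 Hz
fL = 1.0687e+09 - 5.567927e+07/2 = 1.041e+09 Hz
fH = 1.0687e+09 + 5.567927e+07/2 = 1.097e+09 Hz

BW=5.568e+07 Hz, fL=1.041e+09 Hz, fH=1.097e+09 Hz
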